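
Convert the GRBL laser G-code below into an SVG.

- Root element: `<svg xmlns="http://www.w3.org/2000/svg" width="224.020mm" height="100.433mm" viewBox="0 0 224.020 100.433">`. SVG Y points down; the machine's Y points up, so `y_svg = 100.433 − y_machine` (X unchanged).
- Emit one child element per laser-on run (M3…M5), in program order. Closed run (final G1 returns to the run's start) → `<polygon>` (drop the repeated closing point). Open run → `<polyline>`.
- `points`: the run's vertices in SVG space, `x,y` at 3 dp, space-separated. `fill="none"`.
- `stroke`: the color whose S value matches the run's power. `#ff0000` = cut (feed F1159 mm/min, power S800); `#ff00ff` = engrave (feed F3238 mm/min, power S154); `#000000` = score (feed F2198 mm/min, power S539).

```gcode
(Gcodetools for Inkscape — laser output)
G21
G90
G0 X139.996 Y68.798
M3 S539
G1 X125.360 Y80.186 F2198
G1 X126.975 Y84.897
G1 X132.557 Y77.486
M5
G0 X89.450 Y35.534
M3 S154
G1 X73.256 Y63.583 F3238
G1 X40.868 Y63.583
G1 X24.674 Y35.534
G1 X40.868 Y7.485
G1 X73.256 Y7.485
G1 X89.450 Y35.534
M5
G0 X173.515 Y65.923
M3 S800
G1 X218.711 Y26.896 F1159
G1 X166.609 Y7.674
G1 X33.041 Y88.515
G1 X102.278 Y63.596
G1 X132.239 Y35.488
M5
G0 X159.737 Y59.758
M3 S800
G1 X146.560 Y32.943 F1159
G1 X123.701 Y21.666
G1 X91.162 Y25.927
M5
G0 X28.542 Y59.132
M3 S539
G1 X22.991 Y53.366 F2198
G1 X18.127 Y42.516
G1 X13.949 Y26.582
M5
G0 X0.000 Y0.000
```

<svg xmlns="http://www.w3.org/2000/svg" width="224.020mm" height="100.433mm" viewBox="0 0 224.020 100.433">
  <polyline points="139.996,31.635 125.360,20.247 126.975,15.536 132.557,22.947" fill="none" stroke="#000000"/>
  <polygon points="89.450,64.899 73.256,36.850 40.868,36.850 24.674,64.899 40.868,92.948 73.256,92.948" fill="none" stroke="#ff00ff"/>
  <polyline points="173.515,34.510 218.711,73.537 166.609,92.759 33.041,11.918 102.278,36.837 132.239,64.945" fill="none" stroke="#ff0000"/>
  <polyline points="159.737,40.675 146.560,67.490 123.701,78.767 91.162,74.506" fill="none" stroke="#ff0000"/>
  <polyline points="28.542,41.301 22.991,47.067 18.127,57.917 13.949,73.851" fill="none" stroke="#000000"/>
</svg>

y_svg = 100.433 − y_m.

[1] S539→`#000000` (score); open run; points: 139.996,31.635 125.360,20.247 126.975,15.536 132.557,22.947

[2] S154→`#ff00ff` (engrave); closed run; points: 89.450,64.899 73.256,36.850 40.868,36.850 24.674,64.899 40.868,92.948 73.256,92.948

[3] S800→`#ff0000` (cut); open run; points: 173.515,34.510 218.711,73.537 166.609,92.759 33.041,11.918 102.278,36.837 132.239,64.945

[4] S800→`#ff0000` (cut); open run; points: 159.737,40.675 146.560,67.490 123.701,78.767 91.162,74.506

[5] S539→`#000000` (score); open run; points: 28.542,41.301 22.991,47.067 18.127,57.917 13.949,73.851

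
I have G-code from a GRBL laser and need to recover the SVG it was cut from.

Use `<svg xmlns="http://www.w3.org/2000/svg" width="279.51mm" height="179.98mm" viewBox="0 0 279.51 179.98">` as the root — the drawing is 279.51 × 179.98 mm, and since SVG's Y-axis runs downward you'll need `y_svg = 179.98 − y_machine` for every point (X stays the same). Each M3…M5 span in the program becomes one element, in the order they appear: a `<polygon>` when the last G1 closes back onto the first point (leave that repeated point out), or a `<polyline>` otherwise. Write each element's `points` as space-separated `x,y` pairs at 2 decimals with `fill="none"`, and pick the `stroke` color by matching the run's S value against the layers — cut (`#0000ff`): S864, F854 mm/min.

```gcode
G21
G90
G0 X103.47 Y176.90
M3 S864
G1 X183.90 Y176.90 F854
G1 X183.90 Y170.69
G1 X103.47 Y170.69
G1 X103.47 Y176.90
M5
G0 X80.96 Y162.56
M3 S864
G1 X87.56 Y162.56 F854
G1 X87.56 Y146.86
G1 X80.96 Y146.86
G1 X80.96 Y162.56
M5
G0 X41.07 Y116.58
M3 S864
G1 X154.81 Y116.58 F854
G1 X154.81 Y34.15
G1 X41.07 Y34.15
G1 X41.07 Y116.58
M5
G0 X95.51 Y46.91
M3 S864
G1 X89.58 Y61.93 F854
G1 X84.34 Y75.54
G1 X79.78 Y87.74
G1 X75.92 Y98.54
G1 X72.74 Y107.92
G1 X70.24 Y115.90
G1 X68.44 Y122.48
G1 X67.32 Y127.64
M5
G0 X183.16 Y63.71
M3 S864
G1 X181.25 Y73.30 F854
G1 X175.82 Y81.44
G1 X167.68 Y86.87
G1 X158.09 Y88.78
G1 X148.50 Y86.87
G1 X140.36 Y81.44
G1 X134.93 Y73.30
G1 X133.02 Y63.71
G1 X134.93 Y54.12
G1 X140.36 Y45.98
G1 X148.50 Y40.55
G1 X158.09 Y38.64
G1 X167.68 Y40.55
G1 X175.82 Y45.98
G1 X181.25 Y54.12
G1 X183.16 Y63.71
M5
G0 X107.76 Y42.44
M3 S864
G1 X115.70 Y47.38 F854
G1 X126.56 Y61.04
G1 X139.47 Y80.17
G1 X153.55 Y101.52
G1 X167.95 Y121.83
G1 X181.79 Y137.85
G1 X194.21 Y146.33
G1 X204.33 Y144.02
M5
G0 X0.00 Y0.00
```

Machine Y-up, SVG Y-down with viewBox height 179.98, so y_svg = 179.98 − y_machine; X carries over. Every run uses S864, so all elements get stroke `#0000ff` (cut).

Run 1: The run returns to its start, so emit a `<polygon>` with points (Y-flipped): 103.47,3.08 183.90,3.08 183.90,9.29 103.47,9.29.

Run 2: The run returns to its start, so emit a `<polygon>` with points (Y-flipped): 80.96,17.42 87.56,17.42 87.56,33.12 80.96,33.12.

Run 3: The run returns to its start, so emit a `<polygon>` with points (Y-flipped): 41.07,63.40 154.81,63.40 154.81,145.83 41.07,145.83.

Run 4: The run is open, so emit a `<polyline>` with points (Y-flipped): 95.51,133.07 89.58,118.05 84.34,104.44 79.78,92.24 75.92,81.44 72.74,72.06 70.24,64.08 68.44,57.50 67.32,52.34.

Run 5: The run returns to its start, so emit a `<polygon>` with points (Y-flipped): 183.16,116.27 181.25,106.68 175.82,98.54 167.68,93.11 158.09,91.20 148.50,93.11 140.36,98.54 134.93,106.68 133.02,116.27 134.93,125.86 140.36,134.00 148.50,139.43 158.09,141.34 167.68,139.43 175.82,134.00 181.25,125.86.

Run 6: The run is open, so emit a `<polyline>` with points (Y-flipped): 107.76,137.54 115.70,132.60 126.56,118.94 139.47,99.81 153.55,78.46 167.95,58.15 181.79,42.13 194.21,33.65 204.33,35.96.

<svg xmlns="http://www.w3.org/2000/svg" width="279.51mm" height="179.98mm" viewBox="0 0 279.51 179.98">
  <polygon points="103.47,3.08 183.90,3.08 183.90,9.29 103.47,9.29" fill="none" stroke="#0000ff"/>
  <polygon points="80.96,17.42 87.56,17.42 87.56,33.12 80.96,33.12" fill="none" stroke="#0000ff"/>
  <polygon points="41.07,63.40 154.81,63.40 154.81,145.83 41.07,145.83" fill="none" stroke="#0000ff"/>
  <polyline points="95.51,133.07 89.58,118.05 84.34,104.44 79.78,92.24 75.92,81.44 72.74,72.06 70.24,64.08 68.44,57.50 67.32,52.34" fill="none" stroke="#0000ff"/>
  <polygon points="183.16,116.27 181.25,106.68 175.82,98.54 167.68,93.11 158.09,91.20 148.50,93.11 140.36,98.54 134.93,106.68 133.02,116.27 134.93,125.86 140.36,134.00 148.50,139.43 158.09,141.34 167.68,139.43 175.82,134.00 181.25,125.86" fill="none" stroke="#0000ff"/>
  <polyline points="107.76,137.54 115.70,132.60 126.56,118.94 139.47,99.81 153.55,78.46 167.95,58.15 181.79,42.13 194.21,33.65 204.33,35.96" fill="none" stroke="#0000ff"/>
</svg>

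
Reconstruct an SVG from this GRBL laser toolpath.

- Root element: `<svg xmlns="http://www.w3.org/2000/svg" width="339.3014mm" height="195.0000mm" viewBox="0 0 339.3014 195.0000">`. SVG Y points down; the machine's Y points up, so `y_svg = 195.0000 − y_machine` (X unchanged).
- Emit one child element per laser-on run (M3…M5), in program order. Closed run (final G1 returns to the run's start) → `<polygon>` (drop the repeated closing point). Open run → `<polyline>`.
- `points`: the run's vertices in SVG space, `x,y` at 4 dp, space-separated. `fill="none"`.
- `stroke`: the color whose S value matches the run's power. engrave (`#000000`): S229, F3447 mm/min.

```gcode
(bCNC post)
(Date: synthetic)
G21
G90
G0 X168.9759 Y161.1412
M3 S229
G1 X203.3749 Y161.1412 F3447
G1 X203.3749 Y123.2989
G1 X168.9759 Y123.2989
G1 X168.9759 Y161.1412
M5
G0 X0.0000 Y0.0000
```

<svg xmlns="http://www.w3.org/2000/svg" width="339.3014mm" height="195.0000mm" viewBox="0 0 339.3014 195.0000">
  <polygon points="168.9759,33.8588 203.3749,33.8588 203.3749,71.7011 168.9759,71.7011" fill="none" stroke="#000000"/>
</svg>

y_svg = 195.0000 − y_m. Every run uses S229, so all elements get stroke `#000000` (engrave).

[1] closed run; points: 168.9759,33.8588 203.3749,33.8588 203.3749,71.7011 168.9759,71.7011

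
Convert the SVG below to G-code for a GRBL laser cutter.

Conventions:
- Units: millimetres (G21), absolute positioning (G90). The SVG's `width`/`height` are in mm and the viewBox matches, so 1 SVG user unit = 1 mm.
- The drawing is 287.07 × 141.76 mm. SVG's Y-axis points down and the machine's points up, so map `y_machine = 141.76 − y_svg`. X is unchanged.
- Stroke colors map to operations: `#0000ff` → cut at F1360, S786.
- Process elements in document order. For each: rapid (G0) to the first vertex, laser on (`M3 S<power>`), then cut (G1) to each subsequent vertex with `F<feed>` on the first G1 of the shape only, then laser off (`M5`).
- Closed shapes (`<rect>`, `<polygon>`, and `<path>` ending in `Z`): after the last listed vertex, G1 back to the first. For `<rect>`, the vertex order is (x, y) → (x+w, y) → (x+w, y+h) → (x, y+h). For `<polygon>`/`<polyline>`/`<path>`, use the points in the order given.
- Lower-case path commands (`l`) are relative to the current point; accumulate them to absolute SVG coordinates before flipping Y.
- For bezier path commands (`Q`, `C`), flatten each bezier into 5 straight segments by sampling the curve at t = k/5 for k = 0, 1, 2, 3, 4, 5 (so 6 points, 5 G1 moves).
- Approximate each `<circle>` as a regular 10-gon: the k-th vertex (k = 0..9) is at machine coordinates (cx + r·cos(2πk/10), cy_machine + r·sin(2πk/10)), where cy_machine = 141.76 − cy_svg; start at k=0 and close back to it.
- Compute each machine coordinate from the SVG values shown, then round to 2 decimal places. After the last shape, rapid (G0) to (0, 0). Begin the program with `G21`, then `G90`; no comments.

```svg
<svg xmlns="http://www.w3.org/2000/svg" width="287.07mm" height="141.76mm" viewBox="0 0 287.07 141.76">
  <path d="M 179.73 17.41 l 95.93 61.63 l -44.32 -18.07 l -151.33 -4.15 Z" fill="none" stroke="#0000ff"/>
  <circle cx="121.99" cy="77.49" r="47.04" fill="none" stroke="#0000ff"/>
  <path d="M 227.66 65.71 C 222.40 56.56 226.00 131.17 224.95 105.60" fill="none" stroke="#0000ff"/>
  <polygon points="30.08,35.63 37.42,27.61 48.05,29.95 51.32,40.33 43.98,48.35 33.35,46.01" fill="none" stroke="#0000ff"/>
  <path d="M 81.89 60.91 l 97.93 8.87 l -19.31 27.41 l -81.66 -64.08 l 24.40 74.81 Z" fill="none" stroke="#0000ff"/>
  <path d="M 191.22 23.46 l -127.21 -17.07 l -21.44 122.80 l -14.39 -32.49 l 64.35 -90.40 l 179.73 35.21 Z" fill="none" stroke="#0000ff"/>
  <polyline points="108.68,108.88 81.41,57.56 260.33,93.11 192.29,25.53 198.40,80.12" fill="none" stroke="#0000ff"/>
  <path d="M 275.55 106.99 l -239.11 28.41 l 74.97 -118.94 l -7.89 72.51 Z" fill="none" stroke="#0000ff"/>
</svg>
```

G21
G90
G0 X179.73 Y124.35
M3 S786
G1 X275.66 Y62.72 F1360
G1 X231.34 Y80.79
G1 X80.01 Y84.94
G1 X179.73 Y124.35
M5
G0 X169.03 Y64.27
M3 S786
G1 X160.05 Y91.92 F1360
G1 X136.53 Y109.01
G1 X107.45 Y109.01
G1 X83.93 Y91.92
G1 X74.95 Y64.27
G1 X83.93 Y36.62
G1 X107.45 Y19.53
G1 X136.53 Y19.53
G1 X160.05 Y36.62
G1 X169.03 Y64.27
M5
G0 X227.66 Y76.05
M3 S786
G1 X225.46 Y72.96 F1360
G1 X224.74 Y58.60
G1 X224.84 Y41.79
G1 X225.13 Y31.37
G1 X224.95 Y36.16
M5
G0 X30.08 Y106.13
M3 S786
G1 X37.42 Y114.15 F1360
G1 X48.05 Y111.81
G1 X51.32 Y101.43
G1 X43.98 Y93.41
G1 X33.35 Y95.75
G1 X30.08 Y106.13
M5
G0 X81.89 Y80.85
M3 S786
G1 X179.82 Y71.98 F1360
G1 X160.51 Y44.57
G1 X78.85 Y108.65
G1 X103.25 Y33.84
G1 X81.89 Y80.85
M5
G0 X191.22 Y118.30
M3 S786
G1 X64.01 Y135.37 F1360
G1 X42.57 Y12.57
G1 X28.18 Y45.06
G1 X92.53 Y135.46
G1 X272.26 Y100.25
G1 X191.22 Y118.30
M5
G0 X108.68 Y32.88
M3 S786
G1 X81.41 Y84.20 F1360
G1 X260.33 Y48.65
G1 X192.29 Y116.23
G1 X198.40 Y61.64
M5
G0 X275.55 Y34.77
M3 S786
G1 X36.44 Y6.36 F1360
G1 X111.41 Y125.30
G1 X103.52 Y52.79
G1 X275.55 Y34.77
M5
G0 X0.00 Y0.00

Since the viewBox matches the mm dimensions, user units are millimetres directly. The only transform is the Y-flip y_m = 141.76 − y_svg.

Shape 1 is a closed polygon drawn with `<path>`. Its stroke #0000ff means cut at S786, F1360. After flipping Y the toolpath is (179.73,124.35) → (275.66,62.72) → (231.34,80.79) → (80.01,84.94) → (179.73,124.35), returning to the start.

Shape 2 is a circle drawn with `<circle>`. Its stroke #0000ff means cut at S786, F1360. After flipping Y the toolpath is (169.03,64.27) → (160.05,91.92) → (136.53,109.01) → (107.45,109.01) → (83.93,91.92) → (74.95,64.27) → (83.93,36.62) → (107.45,19.53) → (136.53,19.53) → (160.05,36.62) → (169.03,64.27), returning to the start.

Shape 3 is a cubic bezier drawn with `<path>`. Its stroke #0000ff means cut at S786, F1360. After flipping Y the toolpath is (227.66,76.05) → (225.46,72.96) → (224.74,58.60) → (224.84,41.79) → (225.13,31.37) → (224.95,36.16).

Shape 4 is a regular polygon drawn with `<polygon>`. Its stroke #0000ff means cut at S786, F1360. After flipping Y the toolpath is (30.08,106.13) → (37.42,114.15) → (48.05,111.81) → (51.32,101.43) → (43.98,93.41) → (33.35,95.75) → (30.08,106.13), returning to the start.

Shape 5 is a closed polygon drawn with `<path>`. Its stroke #0000ff means cut at S786, F1360. After flipping Y the toolpath is (81.89,80.85) → (179.82,71.98) → (160.51,44.57) → (78.85,108.65) → (103.25,33.84) → (81.89,80.85), returning to the start.

Shape 6 is a closed polygon drawn with `<path>`. Its stroke #0000ff means cut at S786, F1360. After flipping Y the toolpath is (191.22,118.30) → (64.01,135.37) → (42.57,12.57) → (28.18,45.06) → (92.53,135.46) → (272.26,100.25) → (191.22,118.30), returning to the start.

Shape 7 is a open polyline drawn with `<polyline>`. Its stroke #0000ff means cut at S786, F1360. After flipping Y the toolpath is (108.68,32.88) → (81.41,84.20) → (260.33,48.65) → (192.29,116.23) → (198.40,61.64).

Shape 8 is a closed polygon drawn with `<path>`. Its stroke #0000ff means cut at S786, F1360. After flipping Y the toolpath is (275.55,34.77) → (36.44,6.36) → (111.41,125.30) → (103.52,52.79) → (275.55,34.77), returning to the start.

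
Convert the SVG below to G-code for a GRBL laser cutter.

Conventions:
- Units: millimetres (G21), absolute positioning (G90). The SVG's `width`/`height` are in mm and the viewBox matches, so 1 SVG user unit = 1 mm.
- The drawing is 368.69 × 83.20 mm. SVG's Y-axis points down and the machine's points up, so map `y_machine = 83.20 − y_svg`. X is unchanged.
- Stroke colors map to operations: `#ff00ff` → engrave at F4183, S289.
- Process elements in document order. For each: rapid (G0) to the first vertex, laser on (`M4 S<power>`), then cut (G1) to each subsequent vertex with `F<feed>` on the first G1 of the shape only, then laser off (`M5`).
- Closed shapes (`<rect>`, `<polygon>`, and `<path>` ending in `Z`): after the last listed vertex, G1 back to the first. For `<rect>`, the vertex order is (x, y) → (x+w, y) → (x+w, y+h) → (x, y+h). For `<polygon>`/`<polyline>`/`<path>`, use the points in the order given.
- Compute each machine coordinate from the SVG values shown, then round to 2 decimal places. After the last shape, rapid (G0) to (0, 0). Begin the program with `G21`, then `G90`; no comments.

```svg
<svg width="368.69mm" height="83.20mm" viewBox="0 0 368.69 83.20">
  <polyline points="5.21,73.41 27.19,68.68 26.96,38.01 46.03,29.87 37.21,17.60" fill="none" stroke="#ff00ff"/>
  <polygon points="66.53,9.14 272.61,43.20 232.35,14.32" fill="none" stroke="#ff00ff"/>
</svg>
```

1 u = 1 mm; y_m = 83.20 − y.

[1] `<polyline>` open polyline, #ff00ff→engrave S289 F4183: (5.21,9.79) → (27.19,14.52) → (26.96,45.19) → (46.03,53.33) → (37.21,65.60)

[2] `<polygon>` closed polygon, #ff00ff→engrave S289 F4183: (66.53,74.06) → (272.61,40.00) → (232.35,68.88) → (66.53,74.06) (closed)

G21
G90
G0 X5.21 Y9.79
M4 S289
G1 X27.19 Y14.52 F4183
G1 X26.96 Y45.19
G1 X46.03 Y53.33
G1 X37.21 Y65.60
M5
G0 X66.53 Y74.06
M4 S289
G1 X272.61 Y40.00 F4183
G1 X232.35 Y68.88
G1 X66.53 Y74.06
M5
G0 X0.00 Y0.00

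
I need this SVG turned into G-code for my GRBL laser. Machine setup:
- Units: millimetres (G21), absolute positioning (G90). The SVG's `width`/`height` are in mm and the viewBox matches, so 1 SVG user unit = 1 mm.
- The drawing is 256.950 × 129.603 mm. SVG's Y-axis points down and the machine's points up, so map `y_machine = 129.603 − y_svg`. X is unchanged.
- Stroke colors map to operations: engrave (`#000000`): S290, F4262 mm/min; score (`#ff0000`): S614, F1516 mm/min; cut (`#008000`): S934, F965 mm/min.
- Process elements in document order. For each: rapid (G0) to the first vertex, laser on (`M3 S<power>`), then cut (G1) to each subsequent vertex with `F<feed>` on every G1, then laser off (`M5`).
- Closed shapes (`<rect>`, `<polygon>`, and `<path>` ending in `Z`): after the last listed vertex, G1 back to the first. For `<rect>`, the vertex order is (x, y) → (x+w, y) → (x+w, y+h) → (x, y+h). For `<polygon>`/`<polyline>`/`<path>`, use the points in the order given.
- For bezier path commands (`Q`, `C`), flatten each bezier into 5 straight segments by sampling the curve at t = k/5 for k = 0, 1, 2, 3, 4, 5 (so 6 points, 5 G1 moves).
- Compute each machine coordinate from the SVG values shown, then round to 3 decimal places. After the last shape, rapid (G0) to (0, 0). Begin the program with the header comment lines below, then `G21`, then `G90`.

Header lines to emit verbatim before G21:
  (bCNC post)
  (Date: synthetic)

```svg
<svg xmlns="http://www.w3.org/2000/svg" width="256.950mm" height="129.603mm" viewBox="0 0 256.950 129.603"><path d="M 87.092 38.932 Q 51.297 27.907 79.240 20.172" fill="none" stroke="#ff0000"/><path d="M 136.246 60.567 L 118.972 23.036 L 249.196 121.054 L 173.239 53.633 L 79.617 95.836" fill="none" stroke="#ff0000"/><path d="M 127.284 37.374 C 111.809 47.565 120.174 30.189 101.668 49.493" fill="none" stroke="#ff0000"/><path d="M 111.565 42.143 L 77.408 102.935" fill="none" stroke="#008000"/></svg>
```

(bCNC post)
(Date: synthetic)
G21
G90
G0 X87.092 Y90.671
M3 S614
G1 X75.324 Y94.949 F1516
G1 X68.654 Y98.965 F1516
G1 X67.084 Y102.717 F1516
G1 X70.612 Y106.205 F1516
G1 X79.240 Y109.431 F1516
M5
G0 X136.246 Y69.036
M3 S614
G1 X118.972 Y106.567 F1516
G1 X249.196 Y8.549 F1516
G1 X173.239 Y75.970 F1516
G1 X79.617 Y33.767 F1516
M5
G0 X127.284 Y92.229
M3 S614
G1 X120.454 Y88.908 F1516
G1 X116.912 Y89.120 F1516
G1 X114.223 Y89.780 F1516
G1 X109.953 Y87.805 F1516
G1 X101.668 Y80.110 F1516
M5
G0 X111.565 Y87.460
M3 S934
G1 X77.408 Y26.668 F965
M5
G0 X0.000 Y0.000

Since the viewBox matches the mm dimensions, user units are millimetres directly. The only transform is the Y-flip y_m = 129.603 − y_svg.

Shape 1 is a quadratic bezier drawn with `<path>`. Its stroke #ff0000 means score at S614, F1516. After flipping Y the toolpath is (87.092,90.671) → (75.324,94.949) → (68.654,98.965) → (67.084,102.717) → (70.612,106.205) → (79.240,109.431).

Shape 2 is a open polyline drawn with `<path>`. Its stroke #ff0000 means score at S614, F1516. After flipping Y the toolpath is (136.246,69.036) → (118.972,106.567) → (249.196,8.549) → (173.239,75.970) → (79.617,33.767).

Shape 3 is a cubic bezier drawn with `<path>`. Its stroke #ff0000 means score at S614, F1516. After flipping Y the toolpath is (127.284,92.229) → (120.454,88.908) → (116.912,89.120) → (114.223,89.780) → (109.953,87.805) → (101.668,80.110).

Shape 4 is a line segment drawn with `<path>`. Its stroke #008000 means cut at S934, F965. After flipping Y the toolpath is (111.565,87.460) → (77.408,26.668).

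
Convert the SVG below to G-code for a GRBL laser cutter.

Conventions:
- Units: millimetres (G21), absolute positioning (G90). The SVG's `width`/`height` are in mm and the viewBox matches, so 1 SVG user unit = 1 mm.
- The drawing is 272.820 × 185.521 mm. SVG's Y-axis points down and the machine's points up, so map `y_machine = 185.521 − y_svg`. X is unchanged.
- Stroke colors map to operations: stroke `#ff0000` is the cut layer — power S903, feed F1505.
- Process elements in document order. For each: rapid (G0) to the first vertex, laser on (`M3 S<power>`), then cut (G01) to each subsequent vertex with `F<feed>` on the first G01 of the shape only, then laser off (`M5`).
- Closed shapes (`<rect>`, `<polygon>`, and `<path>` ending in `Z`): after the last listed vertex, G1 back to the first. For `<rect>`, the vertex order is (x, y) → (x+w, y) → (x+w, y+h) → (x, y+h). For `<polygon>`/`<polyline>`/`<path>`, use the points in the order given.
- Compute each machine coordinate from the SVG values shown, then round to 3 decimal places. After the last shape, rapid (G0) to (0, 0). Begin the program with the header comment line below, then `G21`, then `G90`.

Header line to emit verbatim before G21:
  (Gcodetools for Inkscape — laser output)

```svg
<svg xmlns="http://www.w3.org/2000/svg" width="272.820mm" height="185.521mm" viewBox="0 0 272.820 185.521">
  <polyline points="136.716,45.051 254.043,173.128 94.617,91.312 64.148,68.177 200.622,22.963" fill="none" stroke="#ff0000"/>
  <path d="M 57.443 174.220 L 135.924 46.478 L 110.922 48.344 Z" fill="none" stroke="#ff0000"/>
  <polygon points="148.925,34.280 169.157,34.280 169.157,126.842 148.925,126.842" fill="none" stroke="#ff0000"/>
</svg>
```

(Gcodetools for Inkscape — laser output)
G21
G90
G0 X136.716 Y140.470
M3 S903
G01 X254.043 Y12.393 F1505
G01 X94.617 Y94.209
G01 X64.148 Y117.344
G01 X200.622 Y162.558
M5
G0 X57.443 Y11.301
M3 S903
G01 X135.924 Y139.043 F1505
G01 X110.922 Y137.177
G01 X57.443 Y11.301
M5
G0 X148.925 Y151.241
M3 S903
G01 X169.157 Y151.241 F1505
G01 X169.157 Y58.679
G01 X148.925 Y58.679
G01 X148.925 Y151.241
M5
G0 X0.000 Y0.000

1 u = 1 mm; y_m = 185.521 − y.

[1] `<polyline>` open polyline, #ff0000→cut S903 F1505: (136.716,140.470) → (254.043,12.393) → (94.617,94.209) → (64.148,117.344) → (200.622,162.558)

[2] `<path>` closed polygon, #ff0000→cut S903 F1505: (57.443,11.301) → (135.924,139.043) → (110.922,137.177) → (57.443,11.301) (closed)

[3] `<polygon>` rectangle, #ff0000→cut S903 F1505: (148.925,151.241) → (169.157,151.241) → (169.157,58.679) → (148.925,58.679) → (148.925,151.241) (closed)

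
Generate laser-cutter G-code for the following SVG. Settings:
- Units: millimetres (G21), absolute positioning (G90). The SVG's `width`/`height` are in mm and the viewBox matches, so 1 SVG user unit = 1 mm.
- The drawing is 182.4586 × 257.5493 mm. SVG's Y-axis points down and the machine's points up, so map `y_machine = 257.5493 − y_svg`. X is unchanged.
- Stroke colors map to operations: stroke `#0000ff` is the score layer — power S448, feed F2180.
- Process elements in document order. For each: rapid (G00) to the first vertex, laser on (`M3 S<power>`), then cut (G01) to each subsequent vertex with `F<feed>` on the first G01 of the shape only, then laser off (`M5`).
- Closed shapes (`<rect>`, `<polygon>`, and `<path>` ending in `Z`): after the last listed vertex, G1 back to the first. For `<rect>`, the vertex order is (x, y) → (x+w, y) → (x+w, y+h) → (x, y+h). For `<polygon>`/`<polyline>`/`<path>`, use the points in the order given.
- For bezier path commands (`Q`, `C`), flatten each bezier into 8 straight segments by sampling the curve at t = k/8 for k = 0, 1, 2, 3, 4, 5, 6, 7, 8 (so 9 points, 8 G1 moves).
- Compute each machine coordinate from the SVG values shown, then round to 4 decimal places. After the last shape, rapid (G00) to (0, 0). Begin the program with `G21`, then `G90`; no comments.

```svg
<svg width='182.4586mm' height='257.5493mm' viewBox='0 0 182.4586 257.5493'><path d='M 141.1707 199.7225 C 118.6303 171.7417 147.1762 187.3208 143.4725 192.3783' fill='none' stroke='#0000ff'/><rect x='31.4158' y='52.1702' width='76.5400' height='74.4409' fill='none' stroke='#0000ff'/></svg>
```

G21
G90
G00 X141.1707 Y57.8268
M3 S448
G01 X134.9500 Y66.3834 F2180
G01 X132.5420 Y71.4899
G01 X132.9701 Y73.7803
G01 X135.2578 Y73.8883
G01 X138.4285 Y72.4475
G01 X141.5056 Y70.0919
G01 X143.5125 Y67.4551
G01 X143.4725 Y65.1710
M5
G00 X31.4158 Y205.3791
M3 S448
G01 X107.9558 Y205.3791 F2180
G01 X107.9558 Y130.9382
G01 X31.4158 Y130.9382
G01 X31.4158 Y205.3791
M5
G00 X0.0000 Y0.0000

Since the viewBox matches the mm dimensions, user units are millimetres directly. The only transform is the Y-flip y_m = 257.5493 − y_svg.

Shape 1 is a cubic bezier drawn with `<path>`. Its stroke #0000ff means score at S448, F2180. After flipping Y the toolpath is (141.1707,57.8268) → (134.9500,66.3834) → (132.5420,71.4899) → (132.9701,73.7803) → (135.2578,73.8883) → (138.4285,72.4475) → (141.5056,70.0919) → (143.5125,67.4551) → (143.4725,65.1710).

Shape 2 is a rectangle drawn with `<rect>`. Its stroke #0000ff means score at S448, F2180. After flipping Y the toolpath is (31.4158,205.3791) → (107.9558,205.3791) → (107.9558,130.9382) → (31.4158,130.9382) → (31.4158,205.3791), returning to the start.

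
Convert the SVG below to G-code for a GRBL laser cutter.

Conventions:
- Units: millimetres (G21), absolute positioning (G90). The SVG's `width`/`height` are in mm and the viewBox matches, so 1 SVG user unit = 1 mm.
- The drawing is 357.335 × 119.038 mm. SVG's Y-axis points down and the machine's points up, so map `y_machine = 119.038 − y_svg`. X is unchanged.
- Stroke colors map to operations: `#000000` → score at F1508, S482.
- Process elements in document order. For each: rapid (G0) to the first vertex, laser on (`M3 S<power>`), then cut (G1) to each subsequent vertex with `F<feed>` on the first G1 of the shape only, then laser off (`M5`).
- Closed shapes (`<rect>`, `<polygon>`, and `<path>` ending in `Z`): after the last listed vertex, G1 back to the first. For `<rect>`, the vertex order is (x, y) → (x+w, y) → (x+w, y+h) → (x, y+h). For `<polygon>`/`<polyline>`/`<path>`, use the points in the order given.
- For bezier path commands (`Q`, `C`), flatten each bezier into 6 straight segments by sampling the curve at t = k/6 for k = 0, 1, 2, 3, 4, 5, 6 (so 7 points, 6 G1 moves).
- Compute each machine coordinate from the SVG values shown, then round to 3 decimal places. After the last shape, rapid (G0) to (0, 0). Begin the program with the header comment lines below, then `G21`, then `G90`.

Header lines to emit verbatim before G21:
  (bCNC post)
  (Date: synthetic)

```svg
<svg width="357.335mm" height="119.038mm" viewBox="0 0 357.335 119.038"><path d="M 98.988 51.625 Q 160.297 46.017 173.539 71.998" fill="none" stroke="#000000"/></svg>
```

(bCNC post)
(Date: synthetic)
G21
G90
G0 X98.988 Y67.413
M3 S482
G1 X118.089 Y68.405 F1508
G1 X134.520 Y67.642
G1 X148.280 Y65.124
G1 X159.370 Y60.851
G1 X167.790 Y54.823
G1 X173.539 Y47.040
M5
G0 X0.000 Y0.000

Since the viewBox matches the mm dimensions, user units are millimetres directly. The only transform is the Y-flip y_m = 119.038 − y_svg.

Shape 1 is a quadratic bezier drawn with `<path>`. Its stroke #000000 means score at S482, F1508. After flipping Y the toolpath is (98.988,67.413) → (118.089,68.405) → (134.520,67.642) → (148.280,65.124) → (159.370,60.851) → (167.790,54.823) → (173.539,47.040).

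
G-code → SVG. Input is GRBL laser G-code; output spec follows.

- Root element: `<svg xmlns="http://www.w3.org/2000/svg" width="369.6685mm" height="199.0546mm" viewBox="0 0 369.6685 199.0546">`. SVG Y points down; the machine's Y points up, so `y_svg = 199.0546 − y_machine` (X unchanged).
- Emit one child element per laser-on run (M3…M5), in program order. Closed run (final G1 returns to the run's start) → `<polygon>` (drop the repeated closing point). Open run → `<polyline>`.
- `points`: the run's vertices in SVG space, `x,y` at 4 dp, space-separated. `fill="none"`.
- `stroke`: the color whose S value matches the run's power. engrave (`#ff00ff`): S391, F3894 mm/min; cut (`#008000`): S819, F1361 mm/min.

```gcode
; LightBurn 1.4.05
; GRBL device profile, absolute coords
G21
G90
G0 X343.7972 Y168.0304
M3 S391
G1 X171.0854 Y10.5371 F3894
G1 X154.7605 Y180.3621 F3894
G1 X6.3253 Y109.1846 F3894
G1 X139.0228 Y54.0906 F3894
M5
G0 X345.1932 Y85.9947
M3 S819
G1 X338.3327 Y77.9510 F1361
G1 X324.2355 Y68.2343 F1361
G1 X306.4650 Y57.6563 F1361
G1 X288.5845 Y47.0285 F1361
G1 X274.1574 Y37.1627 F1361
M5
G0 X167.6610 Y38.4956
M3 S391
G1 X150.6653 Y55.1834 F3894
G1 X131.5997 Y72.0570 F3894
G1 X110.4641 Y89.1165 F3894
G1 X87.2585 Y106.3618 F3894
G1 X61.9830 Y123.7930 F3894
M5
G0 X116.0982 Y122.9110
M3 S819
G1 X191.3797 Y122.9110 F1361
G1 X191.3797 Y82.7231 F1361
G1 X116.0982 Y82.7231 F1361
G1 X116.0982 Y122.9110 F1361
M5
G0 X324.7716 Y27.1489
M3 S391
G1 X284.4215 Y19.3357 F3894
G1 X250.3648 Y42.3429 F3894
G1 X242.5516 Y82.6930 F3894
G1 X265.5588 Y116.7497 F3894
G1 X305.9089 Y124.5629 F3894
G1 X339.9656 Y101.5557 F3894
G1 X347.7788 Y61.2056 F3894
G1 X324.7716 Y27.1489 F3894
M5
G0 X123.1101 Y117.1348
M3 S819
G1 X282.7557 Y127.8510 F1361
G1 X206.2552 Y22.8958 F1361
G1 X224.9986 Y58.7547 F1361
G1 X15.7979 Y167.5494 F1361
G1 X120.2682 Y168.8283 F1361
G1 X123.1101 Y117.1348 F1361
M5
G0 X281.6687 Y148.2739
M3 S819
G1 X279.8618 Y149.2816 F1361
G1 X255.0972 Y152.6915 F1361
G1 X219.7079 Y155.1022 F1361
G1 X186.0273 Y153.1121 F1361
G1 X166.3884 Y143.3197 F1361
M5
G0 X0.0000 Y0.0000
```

Each laser-on run becomes one SVG element. Flip Y back into SVG space with y_svg = 199.0546 − y_machine.

Run 1: S391 ⇒ engrave layer `#ff00ff`. The run is open, so emit a `<polyline>` with points (Y-flipped): 343.7972,31.0242 171.0854,188.5175 154.7605,18.6925 6.3253,89.8700 139.0228,144.9640.

Run 2: the run's S819 means `#008000` (cut). The run is open, so emit a `<polyline>` with points (Y-flipped): 345.1932,113.0599 338.3327,121.1036 324.2355,130.8203 306.4650,141.3983 288.5845,152.0261 274.1574,161.8919.

Run 3: S391 ⇒ engrave layer `#ff00ff`. The run is open, so emit a `<polyline>` with points (Y-flipped): 167.6610,160.5590 150.6653,143.8712 131.5997,126.9976 110.4641,109.9381 87.2585,92.6928 61.9830,75.2616.

Run 4: power S819 maps to stroke `#008000` (cut). The run returns to its start, so emit a `<polygon>` with points (Y-flipped): 116.0982,76.1436 191.3797,76.1436 191.3797,116.3315 116.0982,116.3315.

Run 5: power S391 maps to stroke `#ff00ff` (engrave). The run returns to its start, so emit a `<polygon>` with points (Y-flipped): 324.7716,171.9057 284.4215,179.7189 250.3648,156.7117 242.5516,116.3616 265.5588,82.3049 305.9089,74.4917 339.9656,97.4989 347.7788,137.8490.

Run 6: the run's S819 means `#008000` (cut). The run returns to its start, so emit a `<polygon>` with points (Y-flipped): 123.1101,81.9198 282.7557,71.2036 206.2552,176.1588 224.9986,140.2999 15.7979,31.5052 120.2682,30.2263.

Run 7: the run's S819 means `#008000` (cut). The run is open, so emit a `<polyline>` with points (Y-flipped): 281.6687,50.7807 279.8618,49.7730 255.0972,46.3631 219.7079,43.9524 186.0273,45.9425 166.3884,55.7349.

<svg xmlns="http://www.w3.org/2000/svg" width="369.6685mm" height="199.0546mm" viewBox="0 0 369.6685 199.0546">
  <polyline points="343.7972,31.0242 171.0854,188.5175 154.7605,18.6925 6.3253,89.8700 139.0228,144.9640" fill="none" stroke="#ff00ff"/>
  <polyline points="345.1932,113.0599 338.3327,121.1036 324.2355,130.8203 306.4650,141.3983 288.5845,152.0261 274.1574,161.8919" fill="none" stroke="#008000"/>
  <polyline points="167.6610,160.5590 150.6653,143.8712 131.5997,126.9976 110.4641,109.9381 87.2585,92.6928 61.9830,75.2616" fill="none" stroke="#ff00ff"/>
  <polygon points="116.0982,76.1436 191.3797,76.1436 191.3797,116.3315 116.0982,116.3315" fill="none" stroke="#008000"/>
  <polygon points="324.7716,171.9057 284.4215,179.7189 250.3648,156.7117 242.5516,116.3616 265.5588,82.3049 305.9089,74.4917 339.9656,97.4989 347.7788,137.8490" fill="none" stroke="#ff00ff"/>
  <polygon points="123.1101,81.9198 282.7557,71.2036 206.2552,176.1588 224.9986,140.2999 15.7979,31.5052 120.2682,30.2263" fill="none" stroke="#008000"/>
  <polyline points="281.6687,50.7807 279.8618,49.7730 255.0972,46.3631 219.7079,43.9524 186.0273,45.9425 166.3884,55.7349" fill="none" stroke="#008000"/>
</svg>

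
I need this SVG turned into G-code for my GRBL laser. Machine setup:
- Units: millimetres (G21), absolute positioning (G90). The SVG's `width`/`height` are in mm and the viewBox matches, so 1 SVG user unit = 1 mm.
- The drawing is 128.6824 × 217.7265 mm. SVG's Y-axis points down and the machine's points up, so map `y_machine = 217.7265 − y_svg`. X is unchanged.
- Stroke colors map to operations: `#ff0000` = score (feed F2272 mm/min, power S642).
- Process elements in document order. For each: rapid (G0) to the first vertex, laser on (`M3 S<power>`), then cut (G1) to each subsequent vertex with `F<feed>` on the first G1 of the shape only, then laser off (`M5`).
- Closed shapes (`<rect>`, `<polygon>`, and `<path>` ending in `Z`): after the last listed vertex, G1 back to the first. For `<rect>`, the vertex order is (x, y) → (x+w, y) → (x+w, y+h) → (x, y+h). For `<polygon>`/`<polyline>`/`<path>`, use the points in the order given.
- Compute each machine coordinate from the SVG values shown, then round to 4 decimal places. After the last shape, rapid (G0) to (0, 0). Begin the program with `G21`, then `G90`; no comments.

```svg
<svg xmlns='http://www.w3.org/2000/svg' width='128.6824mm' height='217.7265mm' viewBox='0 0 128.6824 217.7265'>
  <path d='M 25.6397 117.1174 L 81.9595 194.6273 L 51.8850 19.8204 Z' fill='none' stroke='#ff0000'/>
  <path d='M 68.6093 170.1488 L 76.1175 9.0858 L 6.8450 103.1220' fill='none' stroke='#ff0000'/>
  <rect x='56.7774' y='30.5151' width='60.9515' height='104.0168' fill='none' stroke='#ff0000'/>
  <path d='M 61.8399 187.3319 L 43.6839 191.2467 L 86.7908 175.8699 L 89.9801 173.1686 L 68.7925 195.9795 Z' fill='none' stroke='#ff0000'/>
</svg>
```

1 u = 1 mm; y_m = 217.7265 − y.

[1] `<path>` closed polygon, #ff0000→score S642 F2272: (25.6397,100.6091) → (81.9595,23.0992) → (51.8850,197.9061) → (25.6397,100.6091) (closed)

[2] `<path>` open polyline, #ff0000→score S642 F2272: (68.6093,47.5777) → (76.1175,208.6407) → (6.8450,114.6045)

[3] `<rect>` rectangle, #ff0000→score S642 F2272: (56.7774,187.2114) → (117.7289,187.2114) → (117.7289,83.1946) → (56.7774,83.1946) → (56.7774,187.2114) (closed)

[4] `<path>` closed polygon, #ff0000→score S642 F2272: (61.8399,30.3946) → (43.6839,26.4798) → (86.7908,41.8566) → (89.9801,44.5579) → (68.7925,21.7470) → (61.8399,30.3946) (closed)

G21
G90
G0 X25.6397 Y100.6091
M3 S642
G1 X81.9595 Y23.0992 F2272
G1 X51.8850 Y197.9061
G1 X25.6397 Y100.6091
M5
G0 X68.6093 Y47.5777
M3 S642
G1 X76.1175 Y208.6407 F2272
G1 X6.8450 Y114.6045
M5
G0 X56.7774 Y187.2114
M3 S642
G1 X117.7289 Y187.2114 F2272
G1 X117.7289 Y83.1946
G1 X56.7774 Y83.1946
G1 X56.7774 Y187.2114
M5
G0 X61.8399 Y30.3946
M3 S642
G1 X43.6839 Y26.4798 F2272
G1 X86.7908 Y41.8566
G1 X89.9801 Y44.5579
G1 X68.7925 Y21.7470
G1 X61.8399 Y30.3946
M5
G0 X0.0000 Y0.0000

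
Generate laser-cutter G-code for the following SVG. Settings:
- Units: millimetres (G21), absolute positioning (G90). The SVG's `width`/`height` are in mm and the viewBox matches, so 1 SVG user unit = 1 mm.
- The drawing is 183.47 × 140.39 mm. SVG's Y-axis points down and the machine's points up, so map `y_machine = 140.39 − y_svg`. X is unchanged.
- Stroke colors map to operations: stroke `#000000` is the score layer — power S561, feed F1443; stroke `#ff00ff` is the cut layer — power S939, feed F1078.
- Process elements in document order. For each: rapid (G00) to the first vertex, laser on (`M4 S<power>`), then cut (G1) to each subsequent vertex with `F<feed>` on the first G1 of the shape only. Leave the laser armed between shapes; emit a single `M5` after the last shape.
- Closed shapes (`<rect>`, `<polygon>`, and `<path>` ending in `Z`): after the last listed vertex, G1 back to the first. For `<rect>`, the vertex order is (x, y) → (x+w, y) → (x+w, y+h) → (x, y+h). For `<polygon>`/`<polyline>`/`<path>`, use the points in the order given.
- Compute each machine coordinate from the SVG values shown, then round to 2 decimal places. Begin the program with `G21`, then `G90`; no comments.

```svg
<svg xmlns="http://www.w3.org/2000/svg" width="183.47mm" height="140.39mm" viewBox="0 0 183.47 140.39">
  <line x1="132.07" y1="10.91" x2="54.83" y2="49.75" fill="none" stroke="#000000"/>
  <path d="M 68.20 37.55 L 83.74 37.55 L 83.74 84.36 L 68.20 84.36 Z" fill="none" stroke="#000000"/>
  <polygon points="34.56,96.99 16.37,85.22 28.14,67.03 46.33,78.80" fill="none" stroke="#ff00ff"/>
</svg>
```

G21
G90
G00 X132.07 Y129.48
M4 S561
G1 X54.83 Y90.64 F1443
G00 X68.20 Y102.84
M4 S561
G1 X83.74 Y102.84 F1443
G1 X83.74 Y56.03
G1 X68.20 Y56.03
G1 X68.20 Y102.84
G00 X34.56 Y43.40
M4 S939
G1 X16.37 Y55.17 F1078
G1 X28.14 Y73.36
G1 X46.33 Y61.59
G1 X34.56 Y43.40
M5

Since the viewBox matches the mm dimensions, user units are millimetres directly. The only transform is the Y-flip y_m = 140.39 − y_svg.

Shape 1 is a line segment drawn with `<line>`. Its stroke #000000 means score at S561, F1443. After flipping Y the toolpath is (132.07,129.48) → (54.83,90.64).

Shape 2 is a rectangle drawn with `<path>`. Its stroke #000000 means score at S561, F1443. After flipping Y the toolpath is (68.20,102.84) → (83.74,102.84) → (83.74,56.03) → (68.20,56.03) → (68.20,102.84), returning to the start.

Shape 3 is a regular polygon drawn with `<polygon>`. Its stroke #ff00ff means cut at S939, F1078. After flipping Y the toolpath is (34.56,43.40) → (16.37,55.17) → (28.14,73.36) → (46.33,61.59) → (34.56,43.40), returning to the start.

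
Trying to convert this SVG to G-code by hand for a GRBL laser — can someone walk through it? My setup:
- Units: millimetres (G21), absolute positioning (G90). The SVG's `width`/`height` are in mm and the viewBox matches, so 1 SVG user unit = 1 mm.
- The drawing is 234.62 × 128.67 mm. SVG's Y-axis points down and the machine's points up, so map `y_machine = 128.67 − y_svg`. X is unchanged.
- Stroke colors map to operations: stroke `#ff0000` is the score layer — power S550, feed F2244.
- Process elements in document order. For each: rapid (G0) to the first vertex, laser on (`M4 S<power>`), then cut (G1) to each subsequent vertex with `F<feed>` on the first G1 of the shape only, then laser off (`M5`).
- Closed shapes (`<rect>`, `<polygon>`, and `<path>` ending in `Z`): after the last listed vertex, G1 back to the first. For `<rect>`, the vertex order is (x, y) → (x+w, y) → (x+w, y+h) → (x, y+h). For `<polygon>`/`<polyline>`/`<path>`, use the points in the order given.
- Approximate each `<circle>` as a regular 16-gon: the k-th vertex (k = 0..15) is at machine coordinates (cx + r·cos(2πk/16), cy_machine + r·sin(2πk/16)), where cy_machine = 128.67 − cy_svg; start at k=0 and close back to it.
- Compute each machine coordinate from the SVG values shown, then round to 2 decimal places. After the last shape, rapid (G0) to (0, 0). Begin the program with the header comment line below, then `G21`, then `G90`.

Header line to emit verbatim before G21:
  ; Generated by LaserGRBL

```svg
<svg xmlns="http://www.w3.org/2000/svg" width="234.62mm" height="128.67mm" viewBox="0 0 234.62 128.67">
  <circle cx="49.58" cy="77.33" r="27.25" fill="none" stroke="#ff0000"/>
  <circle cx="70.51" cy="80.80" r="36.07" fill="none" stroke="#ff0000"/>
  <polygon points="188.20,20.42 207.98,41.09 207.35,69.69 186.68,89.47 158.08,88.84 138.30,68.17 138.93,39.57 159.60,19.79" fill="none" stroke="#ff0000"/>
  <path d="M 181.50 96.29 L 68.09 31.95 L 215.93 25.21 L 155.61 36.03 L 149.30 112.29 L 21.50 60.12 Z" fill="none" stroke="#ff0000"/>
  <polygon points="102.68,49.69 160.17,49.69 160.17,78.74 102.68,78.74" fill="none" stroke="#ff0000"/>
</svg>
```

; Generated by LaserGRBL
G21
G90
G0 X76.83 Y51.34
M4 S550
G1 X74.76 Y61.77 F2244
G1 X68.85 Y70.61
G1 X60.01 Y76.52
G1 X49.58 Y78.59
G1 X39.15 Y76.52
G1 X30.31 Y70.61
G1 X24.40 Y61.77
G1 X22.33 Y51.34
G1 X24.40 Y40.91
G1 X30.31 Y32.07
G1 X39.15 Y26.16
G1 X49.58 Y24.09
G1 X60.01 Y26.16
G1 X68.85 Y32.07
G1 X74.76 Y40.91
G1 X76.83 Y51.34
M5
G0 X106.58 Y47.87
M4 S550
G1 X103.83 Y61.67 F2244
G1 X96.02 Y73.38
G1 X84.31 Y81.19
G1 X70.51 Y83.94
G1 X56.71 Y81.19
G1 X45.00 Y73.38
G1 X37.19 Y61.67
G1 X34.44 Y47.87
G1 X37.19 Y34.07
G1 X45.00 Y22.36
G1 X56.71 Y14.55
G1 X70.51 Y11.80
G1 X84.31 Y14.55
G1 X96.02 Y22.36
G1 X103.83 Y34.07
G1 X106.58 Y47.87
M5
G0 X188.20 Y108.25
M4 S550
G1 X207.98 Y87.58 F2244
G1 X207.35 Y58.98
G1 X186.68 Y39.20
G1 X158.08 Y39.83
G1 X138.30 Y60.50
G1 X138.93 Y89.10
G1 X159.60 Y108.88
G1 X188.20 Y108.25
M5
G0 X181.50 Y32.38
M4 S550
G1 X68.09 Y96.72 F2244
G1 X215.93 Y103.46
G1 X155.61 Y92.64
G1 X149.30 Y16.38
G1 X21.50 Y68.55
G1 X181.50 Y32.38
M5
G0 X102.68 Y78.98
M4 S550
G1 X160.17 Y78.98 F2244
G1 X160.17 Y49.93
G1 X102.68 Y49.93
G1 X102.68 Y78.98
M5
G0 X0.00 Y0.00

Since the viewBox matches the mm dimensions, user units are millimetres directly. The only transform is the Y-flip y_m = 128.67 − y_svg.

Shape 1 is a circle drawn with `<circle>`. Its stroke #ff0000 means score at S550, F2244. After flipping Y the toolpath is (76.83,51.34) → (74.76,61.77) → (68.85,70.61) → (60.01,76.52) → (49.58,78.59) → (39.15,76.52) → (30.31,70.61) → (24.40,61.77) → (22.33,51.34) → (24.40,40.91) → (30.31,32.07) → (39.15,26.16) → (49.58,24.09) → (60.01,26.16) → (68.85,32.07) → (74.76,40.91) → (76.83,51.34), returning to the start.

Shape 2 is a circle drawn with `<circle>`. Its stroke #ff0000 means score at S550, F2244. After flipping Y the toolpath is (106.58,47.87) → (103.83,61.67) → (96.02,73.38) → (84.31,81.19) → (70.51,83.94) → (56.71,81.19) → (45.00,73.38) → (37.19,61.67) → (34.44,47.87) → (37.19,34.07) → (45.00,22.36) → (56.71,14.55) → (70.51,11.80) → (84.31,14.55) → (96.02,22.36) → (103.83,34.07) → (106.58,47.87), returning to the start.

Shape 3 is a regular polygon drawn with `<polygon>`. Its stroke #ff0000 means score at S550, F2244. After flipping Y the toolpath is (188.20,108.25) → (207.98,87.58) → (207.35,58.98) → (186.68,39.20) → (158.08,39.83) → (138.30,60.50) → (138.93,89.10) → (159.60,108.88) → (188.20,108.25), returning to the start.

Shape 4 is a closed polygon drawn with `<path>`. Its stroke #ff0000 means score at S550, F2244. After flipping Y the toolpath is (181.50,32.38) → (68.09,96.72) → (215.93,103.46) → (155.61,92.64) → (149.30,16.38) → (21.50,68.55) → (181.50,32.38), returning to the start.

Shape 5 is a rectangle drawn with `<polygon>`. Its stroke #ff0000 means score at S550, F2244. After flipping Y the toolpath is (102.68,78.98) → (160.17,78.98) → (160.17,49.93) → (102.68,49.93) → (102.68,78.98), returning to the start.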